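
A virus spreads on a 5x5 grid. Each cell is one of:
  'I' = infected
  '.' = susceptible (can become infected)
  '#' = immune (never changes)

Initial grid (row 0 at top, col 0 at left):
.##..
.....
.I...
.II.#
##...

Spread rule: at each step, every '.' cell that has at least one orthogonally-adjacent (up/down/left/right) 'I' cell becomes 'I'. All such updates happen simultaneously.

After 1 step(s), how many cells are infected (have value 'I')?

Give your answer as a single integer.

Answer: 9

Derivation:
Step 0 (initial): 3 infected
Step 1: +6 new -> 9 infected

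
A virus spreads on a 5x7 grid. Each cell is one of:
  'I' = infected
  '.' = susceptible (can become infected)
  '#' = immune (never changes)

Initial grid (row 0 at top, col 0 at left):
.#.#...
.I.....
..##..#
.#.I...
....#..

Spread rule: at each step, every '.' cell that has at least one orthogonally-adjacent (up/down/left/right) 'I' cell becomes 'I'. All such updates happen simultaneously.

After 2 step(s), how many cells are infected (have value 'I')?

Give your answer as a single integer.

Step 0 (initial): 2 infected
Step 1: +6 new -> 8 infected
Step 2: +7 new -> 15 infected

Answer: 15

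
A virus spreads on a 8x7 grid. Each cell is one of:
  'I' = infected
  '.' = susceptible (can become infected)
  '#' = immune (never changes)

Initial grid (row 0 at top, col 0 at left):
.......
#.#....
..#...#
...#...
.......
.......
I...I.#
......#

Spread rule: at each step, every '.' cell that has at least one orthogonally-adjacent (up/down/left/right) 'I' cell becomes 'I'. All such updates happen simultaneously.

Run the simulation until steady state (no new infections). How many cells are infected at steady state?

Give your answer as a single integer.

Step 0 (initial): 2 infected
Step 1: +7 new -> 9 infected
Step 2: +9 new -> 18 infected
Step 3: +8 new -> 26 infected
Step 4: +6 new -> 32 infected
Step 5: +6 new -> 38 infected
Step 6: +4 new -> 42 infected
Step 7: +4 new -> 46 infected
Step 8: +3 new -> 49 infected
Step 9: +0 new -> 49 infected

Answer: 49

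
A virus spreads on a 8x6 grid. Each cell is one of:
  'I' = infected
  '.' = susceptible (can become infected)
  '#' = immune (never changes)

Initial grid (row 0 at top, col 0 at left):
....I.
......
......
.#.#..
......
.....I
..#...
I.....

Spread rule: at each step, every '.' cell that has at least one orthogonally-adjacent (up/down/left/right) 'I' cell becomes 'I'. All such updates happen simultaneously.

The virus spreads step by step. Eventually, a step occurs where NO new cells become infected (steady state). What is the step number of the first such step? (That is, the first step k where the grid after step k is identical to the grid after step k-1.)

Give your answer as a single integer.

Answer: 6

Derivation:
Step 0 (initial): 3 infected
Step 1: +8 new -> 11 infected
Step 2: +12 new -> 23 infected
Step 3: +12 new -> 35 infected
Step 4: +6 new -> 41 infected
Step 5: +4 new -> 45 infected
Step 6: +0 new -> 45 infected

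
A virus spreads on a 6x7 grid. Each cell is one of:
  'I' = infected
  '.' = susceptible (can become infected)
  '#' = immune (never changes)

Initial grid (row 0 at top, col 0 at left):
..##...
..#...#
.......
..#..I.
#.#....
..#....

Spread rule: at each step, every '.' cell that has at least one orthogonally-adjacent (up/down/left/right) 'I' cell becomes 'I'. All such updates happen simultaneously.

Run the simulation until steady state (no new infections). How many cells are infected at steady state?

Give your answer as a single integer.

Answer: 34

Derivation:
Step 0 (initial): 1 infected
Step 1: +4 new -> 5 infected
Step 2: +7 new -> 12 infected
Step 3: +6 new -> 18 infected
Step 4: +5 new -> 23 infected
Step 5: +1 new -> 24 infected
Step 6: +3 new -> 27 infected
Step 7: +4 new -> 31 infected
Step 8: +2 new -> 33 infected
Step 9: +1 new -> 34 infected
Step 10: +0 new -> 34 infected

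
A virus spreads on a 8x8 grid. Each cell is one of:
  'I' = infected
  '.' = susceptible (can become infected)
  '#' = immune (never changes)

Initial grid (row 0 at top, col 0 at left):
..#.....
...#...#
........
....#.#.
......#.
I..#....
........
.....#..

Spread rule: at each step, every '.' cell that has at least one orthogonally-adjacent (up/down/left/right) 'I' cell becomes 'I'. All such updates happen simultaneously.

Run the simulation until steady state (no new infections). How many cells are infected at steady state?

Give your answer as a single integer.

Answer: 56

Derivation:
Step 0 (initial): 1 infected
Step 1: +3 new -> 4 infected
Step 2: +5 new -> 9 infected
Step 3: +5 new -> 14 infected
Step 4: +6 new -> 20 infected
Step 5: +7 new -> 27 infected
Step 6: +7 new -> 34 infected
Step 7: +4 new -> 38 infected
Step 8: +5 new -> 43 infected
Step 9: +5 new -> 48 infected
Step 10: +5 new -> 53 infected
Step 11: +2 new -> 55 infected
Step 12: +1 new -> 56 infected
Step 13: +0 new -> 56 infected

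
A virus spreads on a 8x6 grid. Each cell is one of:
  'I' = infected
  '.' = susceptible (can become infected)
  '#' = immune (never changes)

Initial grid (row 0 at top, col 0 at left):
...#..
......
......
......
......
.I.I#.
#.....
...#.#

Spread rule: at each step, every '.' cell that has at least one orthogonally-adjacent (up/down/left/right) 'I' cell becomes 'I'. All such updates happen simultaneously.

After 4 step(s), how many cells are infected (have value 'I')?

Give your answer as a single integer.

Step 0 (initial): 2 infected
Step 1: +6 new -> 8 infected
Step 2: +8 new -> 16 infected
Step 3: +10 new -> 26 infected
Step 4: +7 new -> 33 infected

Answer: 33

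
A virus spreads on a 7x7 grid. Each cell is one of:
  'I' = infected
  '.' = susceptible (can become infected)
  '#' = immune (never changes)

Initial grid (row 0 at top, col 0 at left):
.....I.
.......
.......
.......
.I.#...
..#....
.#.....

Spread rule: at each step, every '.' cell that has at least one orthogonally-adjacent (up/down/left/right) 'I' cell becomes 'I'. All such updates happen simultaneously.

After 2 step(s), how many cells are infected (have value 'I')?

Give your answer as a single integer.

Answer: 17

Derivation:
Step 0 (initial): 2 infected
Step 1: +7 new -> 9 infected
Step 2: +8 new -> 17 infected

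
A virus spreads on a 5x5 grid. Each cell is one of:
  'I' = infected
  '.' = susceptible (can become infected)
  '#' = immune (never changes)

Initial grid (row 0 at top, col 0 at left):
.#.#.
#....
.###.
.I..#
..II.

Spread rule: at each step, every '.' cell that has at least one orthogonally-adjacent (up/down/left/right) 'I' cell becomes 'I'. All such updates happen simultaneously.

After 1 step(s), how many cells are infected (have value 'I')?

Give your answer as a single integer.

Answer: 8

Derivation:
Step 0 (initial): 3 infected
Step 1: +5 new -> 8 infected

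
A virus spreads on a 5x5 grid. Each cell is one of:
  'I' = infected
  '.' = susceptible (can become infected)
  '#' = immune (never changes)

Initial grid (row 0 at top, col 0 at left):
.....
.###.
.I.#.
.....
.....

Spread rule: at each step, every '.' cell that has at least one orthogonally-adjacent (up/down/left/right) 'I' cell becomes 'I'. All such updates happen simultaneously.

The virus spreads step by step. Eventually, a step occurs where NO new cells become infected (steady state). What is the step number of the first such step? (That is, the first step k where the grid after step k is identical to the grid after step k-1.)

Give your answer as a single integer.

Step 0 (initial): 1 infected
Step 1: +3 new -> 4 infected
Step 2: +4 new -> 8 infected
Step 3: +4 new -> 12 infected
Step 4: +3 new -> 15 infected
Step 5: +3 new -> 18 infected
Step 6: +2 new -> 20 infected
Step 7: +1 new -> 21 infected
Step 8: +0 new -> 21 infected

Answer: 8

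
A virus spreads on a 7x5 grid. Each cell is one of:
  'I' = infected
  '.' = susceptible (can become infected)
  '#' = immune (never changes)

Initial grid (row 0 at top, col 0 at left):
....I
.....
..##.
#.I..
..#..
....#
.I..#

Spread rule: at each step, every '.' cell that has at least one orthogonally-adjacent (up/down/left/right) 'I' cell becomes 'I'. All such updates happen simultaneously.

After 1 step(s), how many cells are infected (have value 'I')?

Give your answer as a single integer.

Step 0 (initial): 3 infected
Step 1: +7 new -> 10 infected

Answer: 10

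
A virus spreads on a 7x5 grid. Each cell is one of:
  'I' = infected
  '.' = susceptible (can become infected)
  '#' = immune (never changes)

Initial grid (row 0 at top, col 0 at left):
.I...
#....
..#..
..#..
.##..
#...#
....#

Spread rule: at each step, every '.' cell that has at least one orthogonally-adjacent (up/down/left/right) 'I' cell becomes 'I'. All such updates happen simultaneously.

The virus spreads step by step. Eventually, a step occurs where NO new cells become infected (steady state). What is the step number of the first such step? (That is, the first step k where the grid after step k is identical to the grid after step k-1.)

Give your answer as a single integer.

Step 0 (initial): 1 infected
Step 1: +3 new -> 4 infected
Step 2: +3 new -> 7 infected
Step 3: +4 new -> 11 infected
Step 4: +3 new -> 14 infected
Step 5: +3 new -> 17 infected
Step 6: +2 new -> 19 infected
Step 7: +2 new -> 21 infected
Step 8: +2 new -> 23 infected
Step 9: +2 new -> 25 infected
Step 10: +1 new -> 26 infected
Step 11: +1 new -> 27 infected
Step 12: +0 new -> 27 infected

Answer: 12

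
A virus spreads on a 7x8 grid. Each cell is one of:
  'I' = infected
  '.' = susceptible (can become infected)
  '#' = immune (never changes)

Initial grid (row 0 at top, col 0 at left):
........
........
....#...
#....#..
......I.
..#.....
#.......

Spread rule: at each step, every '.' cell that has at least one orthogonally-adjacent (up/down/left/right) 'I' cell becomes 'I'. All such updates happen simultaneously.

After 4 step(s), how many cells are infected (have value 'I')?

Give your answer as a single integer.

Step 0 (initial): 1 infected
Step 1: +4 new -> 5 infected
Step 2: +6 new -> 11 infected
Step 3: +8 new -> 19 infected
Step 4: +7 new -> 26 infected

Answer: 26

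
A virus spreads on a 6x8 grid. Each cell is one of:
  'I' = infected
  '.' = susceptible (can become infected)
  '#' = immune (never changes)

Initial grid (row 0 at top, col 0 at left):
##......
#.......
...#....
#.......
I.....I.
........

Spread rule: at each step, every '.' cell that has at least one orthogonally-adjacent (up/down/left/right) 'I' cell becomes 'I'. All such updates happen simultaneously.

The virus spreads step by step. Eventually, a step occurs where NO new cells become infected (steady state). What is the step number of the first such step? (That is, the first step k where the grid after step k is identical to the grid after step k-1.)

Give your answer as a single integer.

Step 0 (initial): 2 infected
Step 1: +6 new -> 8 infected
Step 2: +9 new -> 17 infected
Step 3: +9 new -> 26 infected
Step 4: +9 new -> 35 infected
Step 5: +4 new -> 39 infected
Step 6: +3 new -> 42 infected
Step 7: +1 new -> 43 infected
Step 8: +0 new -> 43 infected

Answer: 8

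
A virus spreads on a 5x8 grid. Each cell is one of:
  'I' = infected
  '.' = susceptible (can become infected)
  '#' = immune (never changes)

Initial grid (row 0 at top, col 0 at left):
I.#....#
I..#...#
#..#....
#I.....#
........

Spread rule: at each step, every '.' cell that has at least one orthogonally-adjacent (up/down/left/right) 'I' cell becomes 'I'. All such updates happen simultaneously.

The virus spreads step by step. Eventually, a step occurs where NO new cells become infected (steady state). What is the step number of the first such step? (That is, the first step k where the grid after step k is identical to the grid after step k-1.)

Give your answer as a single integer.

Step 0 (initial): 3 infected
Step 1: +5 new -> 8 infected
Step 2: +5 new -> 13 infected
Step 3: +2 new -> 15 infected
Step 4: +3 new -> 18 infected
Step 5: +4 new -> 22 infected
Step 6: +4 new -> 26 infected
Step 7: +5 new -> 31 infected
Step 8: +1 new -> 32 infected
Step 9: +0 new -> 32 infected

Answer: 9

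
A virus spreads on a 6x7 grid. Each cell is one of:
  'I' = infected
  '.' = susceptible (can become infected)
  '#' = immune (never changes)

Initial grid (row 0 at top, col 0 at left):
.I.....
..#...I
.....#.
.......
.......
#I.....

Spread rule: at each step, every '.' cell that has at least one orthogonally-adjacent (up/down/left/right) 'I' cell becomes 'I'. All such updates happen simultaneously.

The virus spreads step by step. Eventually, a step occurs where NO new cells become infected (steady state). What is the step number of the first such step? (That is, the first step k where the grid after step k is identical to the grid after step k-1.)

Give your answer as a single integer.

Step 0 (initial): 3 infected
Step 1: +8 new -> 11 infected
Step 2: +10 new -> 21 infected
Step 3: +11 new -> 32 infected
Step 4: +7 new -> 39 infected
Step 5: +0 new -> 39 infected

Answer: 5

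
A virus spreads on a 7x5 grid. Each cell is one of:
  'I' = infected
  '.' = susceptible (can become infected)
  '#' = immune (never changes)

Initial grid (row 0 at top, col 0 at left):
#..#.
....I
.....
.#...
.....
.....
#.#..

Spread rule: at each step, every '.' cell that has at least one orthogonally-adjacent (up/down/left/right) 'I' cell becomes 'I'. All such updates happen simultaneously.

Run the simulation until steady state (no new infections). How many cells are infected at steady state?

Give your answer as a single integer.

Step 0 (initial): 1 infected
Step 1: +3 new -> 4 infected
Step 2: +3 new -> 7 infected
Step 3: +5 new -> 12 infected
Step 4: +6 new -> 18 infected
Step 5: +4 new -> 22 infected
Step 6: +4 new -> 26 infected
Step 7: +2 new -> 28 infected
Step 8: +2 new -> 30 infected
Step 9: +0 new -> 30 infected

Answer: 30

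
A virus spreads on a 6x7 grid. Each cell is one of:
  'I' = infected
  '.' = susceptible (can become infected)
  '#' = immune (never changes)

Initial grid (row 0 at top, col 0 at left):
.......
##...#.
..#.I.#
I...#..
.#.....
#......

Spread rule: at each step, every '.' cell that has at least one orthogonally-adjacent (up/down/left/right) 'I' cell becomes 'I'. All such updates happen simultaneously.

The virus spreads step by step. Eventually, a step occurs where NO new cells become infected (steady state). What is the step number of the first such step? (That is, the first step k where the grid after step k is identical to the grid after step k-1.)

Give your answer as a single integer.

Step 0 (initial): 2 infected
Step 1: +6 new -> 8 infected
Step 2: +6 new -> 14 infected
Step 3: +7 new -> 21 infected
Step 4: +7 new -> 28 infected
Step 5: +5 new -> 33 infected
Step 6: +1 new -> 34 infected
Step 7: +0 new -> 34 infected

Answer: 7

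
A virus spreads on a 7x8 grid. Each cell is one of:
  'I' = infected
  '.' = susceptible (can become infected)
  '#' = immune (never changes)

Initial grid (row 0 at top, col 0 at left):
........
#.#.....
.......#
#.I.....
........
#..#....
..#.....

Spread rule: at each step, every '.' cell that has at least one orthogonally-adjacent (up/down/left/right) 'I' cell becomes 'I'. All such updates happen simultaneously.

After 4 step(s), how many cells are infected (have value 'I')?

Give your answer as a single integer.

Step 0 (initial): 1 infected
Step 1: +4 new -> 5 infected
Step 2: +6 new -> 11 infected
Step 3: +8 new -> 19 infected
Step 4: +8 new -> 27 infected

Answer: 27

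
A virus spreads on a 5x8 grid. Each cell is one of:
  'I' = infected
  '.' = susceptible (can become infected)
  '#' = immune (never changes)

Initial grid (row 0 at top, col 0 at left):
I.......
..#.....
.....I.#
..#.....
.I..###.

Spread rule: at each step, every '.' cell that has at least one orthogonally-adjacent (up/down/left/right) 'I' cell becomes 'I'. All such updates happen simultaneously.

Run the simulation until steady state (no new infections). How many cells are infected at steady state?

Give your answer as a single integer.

Answer: 34

Derivation:
Step 0 (initial): 3 infected
Step 1: +9 new -> 12 infected
Step 2: +12 new -> 24 infected
Step 3: +8 new -> 32 infected
Step 4: +2 new -> 34 infected
Step 5: +0 new -> 34 infected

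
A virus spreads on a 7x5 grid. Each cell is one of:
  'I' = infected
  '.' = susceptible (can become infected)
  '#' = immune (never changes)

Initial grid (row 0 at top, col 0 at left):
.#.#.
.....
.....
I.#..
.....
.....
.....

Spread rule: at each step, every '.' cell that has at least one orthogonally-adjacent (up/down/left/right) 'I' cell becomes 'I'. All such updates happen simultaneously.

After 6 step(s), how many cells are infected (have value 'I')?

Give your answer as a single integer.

Answer: 30

Derivation:
Step 0 (initial): 1 infected
Step 1: +3 new -> 4 infected
Step 2: +4 new -> 8 infected
Step 3: +6 new -> 14 infected
Step 4: +5 new -> 19 infected
Step 5: +7 new -> 26 infected
Step 6: +4 new -> 30 infected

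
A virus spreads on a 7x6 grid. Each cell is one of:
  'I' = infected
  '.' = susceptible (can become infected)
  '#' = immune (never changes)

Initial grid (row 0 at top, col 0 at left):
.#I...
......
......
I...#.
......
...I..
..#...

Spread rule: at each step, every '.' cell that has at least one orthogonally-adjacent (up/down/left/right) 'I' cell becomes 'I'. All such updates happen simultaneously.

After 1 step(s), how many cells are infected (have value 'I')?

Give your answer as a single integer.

Answer: 12

Derivation:
Step 0 (initial): 3 infected
Step 1: +9 new -> 12 infected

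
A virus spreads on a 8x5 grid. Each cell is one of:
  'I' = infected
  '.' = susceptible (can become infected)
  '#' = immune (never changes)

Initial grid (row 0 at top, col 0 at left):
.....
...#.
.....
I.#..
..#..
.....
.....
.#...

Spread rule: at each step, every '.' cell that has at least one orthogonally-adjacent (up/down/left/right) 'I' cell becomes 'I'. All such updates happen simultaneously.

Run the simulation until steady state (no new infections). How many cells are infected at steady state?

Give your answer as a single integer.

Answer: 36

Derivation:
Step 0 (initial): 1 infected
Step 1: +3 new -> 4 infected
Step 2: +4 new -> 8 infected
Step 3: +5 new -> 13 infected
Step 4: +6 new -> 19 infected
Step 5: +5 new -> 24 infected
Step 6: +7 new -> 31 infected
Step 7: +4 new -> 35 infected
Step 8: +1 new -> 36 infected
Step 9: +0 new -> 36 infected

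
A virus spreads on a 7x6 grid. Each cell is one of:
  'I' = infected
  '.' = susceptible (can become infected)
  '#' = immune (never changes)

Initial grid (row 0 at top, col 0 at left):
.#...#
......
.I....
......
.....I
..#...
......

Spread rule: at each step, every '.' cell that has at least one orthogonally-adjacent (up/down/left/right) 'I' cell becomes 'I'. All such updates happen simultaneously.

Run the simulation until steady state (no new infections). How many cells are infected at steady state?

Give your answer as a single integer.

Answer: 39

Derivation:
Step 0 (initial): 2 infected
Step 1: +7 new -> 9 infected
Step 2: +11 new -> 20 infected
Step 3: +11 new -> 31 infected
Step 4: +5 new -> 36 infected
Step 5: +3 new -> 39 infected
Step 6: +0 new -> 39 infected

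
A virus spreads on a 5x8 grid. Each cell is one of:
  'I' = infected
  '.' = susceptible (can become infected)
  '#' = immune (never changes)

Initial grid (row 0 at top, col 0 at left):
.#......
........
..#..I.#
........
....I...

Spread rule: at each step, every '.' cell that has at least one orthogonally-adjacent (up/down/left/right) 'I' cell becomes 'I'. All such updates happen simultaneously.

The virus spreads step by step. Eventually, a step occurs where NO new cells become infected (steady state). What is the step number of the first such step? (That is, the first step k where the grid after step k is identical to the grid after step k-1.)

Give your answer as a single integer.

Answer: 8

Derivation:
Step 0 (initial): 2 infected
Step 1: +7 new -> 9 infected
Step 2: +8 new -> 17 infected
Step 3: +8 new -> 25 infected
Step 4: +5 new -> 30 infected
Step 5: +4 new -> 34 infected
Step 6: +2 new -> 36 infected
Step 7: +1 new -> 37 infected
Step 8: +0 new -> 37 infected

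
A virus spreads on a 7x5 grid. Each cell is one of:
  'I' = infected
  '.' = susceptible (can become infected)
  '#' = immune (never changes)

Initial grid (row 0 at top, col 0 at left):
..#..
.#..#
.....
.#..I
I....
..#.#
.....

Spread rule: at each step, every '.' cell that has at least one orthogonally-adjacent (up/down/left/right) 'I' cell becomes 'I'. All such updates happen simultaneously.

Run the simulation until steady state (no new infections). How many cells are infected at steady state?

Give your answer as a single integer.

Step 0 (initial): 2 infected
Step 1: +6 new -> 8 infected
Step 2: +7 new -> 15 infected
Step 3: +6 new -> 21 infected
Step 4: +5 new -> 26 infected
Step 5: +3 new -> 29 infected
Step 6: +0 new -> 29 infected

Answer: 29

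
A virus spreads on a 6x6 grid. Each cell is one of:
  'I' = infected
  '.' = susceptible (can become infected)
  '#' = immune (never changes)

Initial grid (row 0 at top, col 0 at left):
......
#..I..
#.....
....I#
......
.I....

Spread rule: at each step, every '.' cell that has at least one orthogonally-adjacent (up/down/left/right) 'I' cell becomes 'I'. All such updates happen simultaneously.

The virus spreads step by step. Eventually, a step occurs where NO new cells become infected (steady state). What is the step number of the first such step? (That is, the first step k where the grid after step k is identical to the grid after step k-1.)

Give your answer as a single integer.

Answer: 5

Derivation:
Step 0 (initial): 3 infected
Step 1: +10 new -> 13 infected
Step 2: +14 new -> 27 infected
Step 3: +5 new -> 32 infected
Step 4: +1 new -> 33 infected
Step 5: +0 new -> 33 infected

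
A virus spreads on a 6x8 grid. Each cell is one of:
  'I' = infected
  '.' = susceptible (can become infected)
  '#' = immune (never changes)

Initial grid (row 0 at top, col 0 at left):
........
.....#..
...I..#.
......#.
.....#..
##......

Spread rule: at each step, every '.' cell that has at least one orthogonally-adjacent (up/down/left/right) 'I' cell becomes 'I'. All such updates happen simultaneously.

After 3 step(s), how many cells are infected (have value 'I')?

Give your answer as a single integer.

Step 0 (initial): 1 infected
Step 1: +4 new -> 5 infected
Step 2: +8 new -> 13 infected
Step 3: +9 new -> 22 infected

Answer: 22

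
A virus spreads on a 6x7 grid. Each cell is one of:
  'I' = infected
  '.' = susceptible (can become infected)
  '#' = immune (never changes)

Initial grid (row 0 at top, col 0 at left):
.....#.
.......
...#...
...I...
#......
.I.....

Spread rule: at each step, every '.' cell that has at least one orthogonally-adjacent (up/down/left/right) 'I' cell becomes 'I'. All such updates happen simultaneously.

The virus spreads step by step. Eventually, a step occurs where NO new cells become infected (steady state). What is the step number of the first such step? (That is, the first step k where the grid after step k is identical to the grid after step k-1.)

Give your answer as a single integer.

Step 0 (initial): 2 infected
Step 1: +6 new -> 8 infected
Step 2: +7 new -> 15 infected
Step 3: +8 new -> 23 infected
Step 4: +9 new -> 32 infected
Step 5: +5 new -> 37 infected
Step 6: +2 new -> 39 infected
Step 7: +0 new -> 39 infected

Answer: 7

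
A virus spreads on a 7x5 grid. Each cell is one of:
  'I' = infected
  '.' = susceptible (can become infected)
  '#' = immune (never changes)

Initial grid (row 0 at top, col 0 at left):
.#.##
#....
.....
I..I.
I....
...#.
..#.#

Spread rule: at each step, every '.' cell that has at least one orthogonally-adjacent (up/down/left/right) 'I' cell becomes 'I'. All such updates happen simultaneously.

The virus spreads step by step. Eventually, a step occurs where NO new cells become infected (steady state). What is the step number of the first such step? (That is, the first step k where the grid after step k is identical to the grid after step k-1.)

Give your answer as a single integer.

Step 0 (initial): 3 infected
Step 1: +8 new -> 11 infected
Step 2: +8 new -> 19 infected
Step 3: +6 new -> 25 infected
Step 4: +1 new -> 26 infected
Step 5: +0 new -> 26 infected

Answer: 5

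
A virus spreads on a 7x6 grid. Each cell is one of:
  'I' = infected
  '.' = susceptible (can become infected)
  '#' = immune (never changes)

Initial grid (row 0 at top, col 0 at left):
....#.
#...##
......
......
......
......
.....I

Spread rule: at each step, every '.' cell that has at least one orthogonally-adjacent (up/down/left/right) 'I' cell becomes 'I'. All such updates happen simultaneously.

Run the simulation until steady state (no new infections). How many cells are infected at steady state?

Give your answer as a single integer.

Answer: 37

Derivation:
Step 0 (initial): 1 infected
Step 1: +2 new -> 3 infected
Step 2: +3 new -> 6 infected
Step 3: +4 new -> 10 infected
Step 4: +5 new -> 15 infected
Step 5: +5 new -> 20 infected
Step 6: +4 new -> 24 infected
Step 7: +4 new -> 28 infected
Step 8: +4 new -> 32 infected
Step 9: +3 new -> 35 infected
Step 10: +1 new -> 36 infected
Step 11: +1 new -> 37 infected
Step 12: +0 new -> 37 infected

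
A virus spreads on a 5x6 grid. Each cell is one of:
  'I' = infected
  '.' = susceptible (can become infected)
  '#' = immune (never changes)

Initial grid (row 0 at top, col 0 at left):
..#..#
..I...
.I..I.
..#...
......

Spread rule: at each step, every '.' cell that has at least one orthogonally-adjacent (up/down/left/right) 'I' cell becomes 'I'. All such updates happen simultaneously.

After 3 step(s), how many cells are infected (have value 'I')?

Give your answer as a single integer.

Step 0 (initial): 3 infected
Step 1: +9 new -> 12 infected
Step 2: +10 new -> 22 infected
Step 3: +5 new -> 27 infected

Answer: 27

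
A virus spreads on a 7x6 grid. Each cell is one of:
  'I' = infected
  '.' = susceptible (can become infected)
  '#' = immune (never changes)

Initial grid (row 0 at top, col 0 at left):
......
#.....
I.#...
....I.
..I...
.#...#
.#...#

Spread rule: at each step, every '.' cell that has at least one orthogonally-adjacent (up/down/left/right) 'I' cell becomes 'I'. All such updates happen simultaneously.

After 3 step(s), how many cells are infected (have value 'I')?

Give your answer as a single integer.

Step 0 (initial): 3 infected
Step 1: +10 new -> 13 infected
Step 2: +10 new -> 23 infected
Step 3: +8 new -> 31 infected

Answer: 31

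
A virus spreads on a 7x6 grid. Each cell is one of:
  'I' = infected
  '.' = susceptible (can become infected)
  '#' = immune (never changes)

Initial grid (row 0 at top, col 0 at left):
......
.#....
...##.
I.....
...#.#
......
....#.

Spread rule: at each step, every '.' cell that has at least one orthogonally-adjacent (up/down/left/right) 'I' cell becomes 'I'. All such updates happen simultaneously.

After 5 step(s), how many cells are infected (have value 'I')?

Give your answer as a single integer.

Answer: 26

Derivation:
Step 0 (initial): 1 infected
Step 1: +3 new -> 4 infected
Step 2: +5 new -> 9 infected
Step 3: +6 new -> 15 infected
Step 4: +5 new -> 20 infected
Step 5: +6 new -> 26 infected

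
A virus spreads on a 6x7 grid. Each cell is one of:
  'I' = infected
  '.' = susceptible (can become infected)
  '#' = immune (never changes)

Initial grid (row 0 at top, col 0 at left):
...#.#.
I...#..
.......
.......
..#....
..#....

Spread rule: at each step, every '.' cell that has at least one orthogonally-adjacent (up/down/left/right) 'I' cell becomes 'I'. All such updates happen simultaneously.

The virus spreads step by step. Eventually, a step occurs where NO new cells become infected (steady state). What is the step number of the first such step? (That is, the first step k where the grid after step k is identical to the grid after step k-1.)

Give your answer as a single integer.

Answer: 11

Derivation:
Step 0 (initial): 1 infected
Step 1: +3 new -> 4 infected
Step 2: +4 new -> 8 infected
Step 3: +5 new -> 13 infected
Step 4: +4 new -> 17 infected
Step 5: +3 new -> 20 infected
Step 6: +3 new -> 23 infected
Step 7: +5 new -> 28 infected
Step 8: +4 new -> 32 infected
Step 9: +3 new -> 35 infected
Step 10: +1 new -> 36 infected
Step 11: +0 new -> 36 infected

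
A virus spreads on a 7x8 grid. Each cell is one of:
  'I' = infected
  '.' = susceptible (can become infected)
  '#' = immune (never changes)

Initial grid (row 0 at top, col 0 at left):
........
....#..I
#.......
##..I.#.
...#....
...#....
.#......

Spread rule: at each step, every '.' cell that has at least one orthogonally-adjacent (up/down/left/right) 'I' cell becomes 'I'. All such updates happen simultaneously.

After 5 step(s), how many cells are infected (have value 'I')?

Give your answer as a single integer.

Answer: 43

Derivation:
Step 0 (initial): 2 infected
Step 1: +7 new -> 9 infected
Step 2: +9 new -> 18 infected
Step 3: +8 new -> 26 infected
Step 4: +10 new -> 36 infected
Step 5: +7 new -> 43 infected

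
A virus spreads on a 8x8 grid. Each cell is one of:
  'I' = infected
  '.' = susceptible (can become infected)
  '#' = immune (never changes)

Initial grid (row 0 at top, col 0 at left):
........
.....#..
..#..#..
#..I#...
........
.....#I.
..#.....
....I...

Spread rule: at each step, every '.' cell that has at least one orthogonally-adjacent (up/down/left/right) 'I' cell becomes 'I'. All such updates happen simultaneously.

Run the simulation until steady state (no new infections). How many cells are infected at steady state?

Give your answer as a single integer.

Answer: 57

Derivation:
Step 0 (initial): 3 infected
Step 1: +9 new -> 12 infected
Step 2: +15 new -> 27 infected
Step 3: +11 new -> 38 infected
Step 4: +10 new -> 48 infected
Step 5: +7 new -> 55 infected
Step 6: +2 new -> 57 infected
Step 7: +0 new -> 57 infected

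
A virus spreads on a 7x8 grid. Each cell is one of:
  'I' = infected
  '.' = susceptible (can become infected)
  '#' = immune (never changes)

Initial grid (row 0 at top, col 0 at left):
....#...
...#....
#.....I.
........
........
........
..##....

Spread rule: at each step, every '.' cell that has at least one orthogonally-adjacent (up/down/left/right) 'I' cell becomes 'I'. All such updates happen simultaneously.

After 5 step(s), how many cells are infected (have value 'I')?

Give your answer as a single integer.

Answer: 33

Derivation:
Step 0 (initial): 1 infected
Step 1: +4 new -> 5 infected
Step 2: +7 new -> 12 infected
Step 3: +8 new -> 20 infected
Step 4: +6 new -> 26 infected
Step 5: +7 new -> 33 infected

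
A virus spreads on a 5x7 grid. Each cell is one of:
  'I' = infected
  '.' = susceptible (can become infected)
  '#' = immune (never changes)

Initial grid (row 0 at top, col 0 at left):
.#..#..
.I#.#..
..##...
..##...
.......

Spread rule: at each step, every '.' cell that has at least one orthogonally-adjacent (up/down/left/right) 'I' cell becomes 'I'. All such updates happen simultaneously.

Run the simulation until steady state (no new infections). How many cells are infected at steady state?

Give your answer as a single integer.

Answer: 24

Derivation:
Step 0 (initial): 1 infected
Step 1: +2 new -> 3 infected
Step 2: +3 new -> 6 infected
Step 3: +2 new -> 8 infected
Step 4: +2 new -> 10 infected
Step 5: +1 new -> 11 infected
Step 6: +1 new -> 12 infected
Step 7: +2 new -> 14 infected
Step 8: +3 new -> 17 infected
Step 9: +2 new -> 19 infected
Step 10: +2 new -> 21 infected
Step 11: +2 new -> 23 infected
Step 12: +1 new -> 24 infected
Step 13: +0 new -> 24 infected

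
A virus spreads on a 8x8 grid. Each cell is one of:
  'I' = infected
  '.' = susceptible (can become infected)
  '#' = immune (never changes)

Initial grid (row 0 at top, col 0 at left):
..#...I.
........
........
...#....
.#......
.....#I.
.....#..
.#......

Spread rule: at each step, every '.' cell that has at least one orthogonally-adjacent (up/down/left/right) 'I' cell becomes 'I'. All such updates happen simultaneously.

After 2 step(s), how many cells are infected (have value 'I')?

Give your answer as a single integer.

Step 0 (initial): 2 infected
Step 1: +6 new -> 8 infected
Step 2: +9 new -> 17 infected

Answer: 17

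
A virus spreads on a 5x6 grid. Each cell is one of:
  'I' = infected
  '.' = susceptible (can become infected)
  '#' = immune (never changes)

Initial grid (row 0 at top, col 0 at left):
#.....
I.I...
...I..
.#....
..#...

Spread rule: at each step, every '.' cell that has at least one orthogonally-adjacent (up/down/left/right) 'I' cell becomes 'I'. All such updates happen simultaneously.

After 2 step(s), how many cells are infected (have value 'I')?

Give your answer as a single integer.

Step 0 (initial): 3 infected
Step 1: +7 new -> 10 infected
Step 2: +9 new -> 19 infected

Answer: 19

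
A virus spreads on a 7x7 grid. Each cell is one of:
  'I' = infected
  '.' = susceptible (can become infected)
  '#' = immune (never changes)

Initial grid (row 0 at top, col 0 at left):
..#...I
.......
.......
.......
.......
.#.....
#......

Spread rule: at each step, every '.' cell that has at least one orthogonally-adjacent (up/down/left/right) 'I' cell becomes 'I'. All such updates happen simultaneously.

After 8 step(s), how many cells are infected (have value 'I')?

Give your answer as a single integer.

Step 0 (initial): 1 infected
Step 1: +2 new -> 3 infected
Step 2: +3 new -> 6 infected
Step 3: +4 new -> 10 infected
Step 4: +4 new -> 14 infected
Step 5: +5 new -> 19 infected
Step 6: +6 new -> 25 infected
Step 7: +7 new -> 32 infected
Step 8: +6 new -> 38 infected

Answer: 38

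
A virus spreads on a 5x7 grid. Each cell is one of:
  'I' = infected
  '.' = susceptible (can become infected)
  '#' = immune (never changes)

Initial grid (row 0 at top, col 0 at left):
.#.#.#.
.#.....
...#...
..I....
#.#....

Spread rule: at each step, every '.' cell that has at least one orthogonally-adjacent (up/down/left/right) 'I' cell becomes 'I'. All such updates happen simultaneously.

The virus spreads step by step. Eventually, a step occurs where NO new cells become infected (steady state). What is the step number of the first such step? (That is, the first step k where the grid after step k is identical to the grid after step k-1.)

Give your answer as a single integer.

Step 0 (initial): 1 infected
Step 1: +3 new -> 4 infected
Step 2: +6 new -> 10 infected
Step 3: +6 new -> 16 infected
Step 4: +5 new -> 21 infected
Step 5: +5 new -> 26 infected
Step 6: +1 new -> 27 infected
Step 7: +1 new -> 28 infected
Step 8: +0 new -> 28 infected

Answer: 8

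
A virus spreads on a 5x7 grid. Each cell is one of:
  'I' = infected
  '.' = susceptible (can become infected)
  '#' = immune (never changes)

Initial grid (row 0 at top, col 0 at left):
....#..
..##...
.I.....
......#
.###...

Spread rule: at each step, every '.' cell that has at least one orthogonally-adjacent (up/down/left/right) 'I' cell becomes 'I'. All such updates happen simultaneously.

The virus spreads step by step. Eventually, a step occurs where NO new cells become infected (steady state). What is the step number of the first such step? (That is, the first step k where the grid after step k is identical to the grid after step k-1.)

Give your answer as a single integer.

Step 0 (initial): 1 infected
Step 1: +4 new -> 5 infected
Step 2: +5 new -> 10 infected
Step 3: +5 new -> 15 infected
Step 4: +4 new -> 19 infected
Step 5: +4 new -> 23 infected
Step 6: +3 new -> 26 infected
Step 7: +2 new -> 28 infected
Step 8: +0 new -> 28 infected

Answer: 8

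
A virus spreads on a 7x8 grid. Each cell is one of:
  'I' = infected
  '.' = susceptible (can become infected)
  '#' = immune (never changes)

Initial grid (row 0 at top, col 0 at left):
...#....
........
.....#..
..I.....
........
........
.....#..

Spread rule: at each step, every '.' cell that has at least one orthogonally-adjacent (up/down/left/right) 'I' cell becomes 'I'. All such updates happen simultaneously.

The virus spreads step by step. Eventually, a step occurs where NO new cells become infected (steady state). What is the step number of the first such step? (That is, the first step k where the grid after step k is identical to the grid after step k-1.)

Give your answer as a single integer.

Step 0 (initial): 1 infected
Step 1: +4 new -> 5 infected
Step 2: +8 new -> 13 infected
Step 3: +11 new -> 24 infected
Step 4: +9 new -> 33 infected
Step 5: +9 new -> 42 infected
Step 6: +5 new -> 47 infected
Step 7: +4 new -> 51 infected
Step 8: +2 new -> 53 infected
Step 9: +0 new -> 53 infected

Answer: 9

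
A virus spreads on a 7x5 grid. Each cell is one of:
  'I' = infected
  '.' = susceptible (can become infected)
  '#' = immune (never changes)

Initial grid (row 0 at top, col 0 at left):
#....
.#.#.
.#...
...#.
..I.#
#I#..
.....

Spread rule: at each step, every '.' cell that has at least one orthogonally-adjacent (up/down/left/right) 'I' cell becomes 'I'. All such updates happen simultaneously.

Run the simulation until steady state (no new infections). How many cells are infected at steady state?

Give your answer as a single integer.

Answer: 27

Derivation:
Step 0 (initial): 2 infected
Step 1: +4 new -> 6 infected
Step 2: +6 new -> 12 infected
Step 3: +5 new -> 17 infected
Step 4: +4 new -> 21 infected
Step 5: +5 new -> 26 infected
Step 6: +1 new -> 27 infected
Step 7: +0 new -> 27 infected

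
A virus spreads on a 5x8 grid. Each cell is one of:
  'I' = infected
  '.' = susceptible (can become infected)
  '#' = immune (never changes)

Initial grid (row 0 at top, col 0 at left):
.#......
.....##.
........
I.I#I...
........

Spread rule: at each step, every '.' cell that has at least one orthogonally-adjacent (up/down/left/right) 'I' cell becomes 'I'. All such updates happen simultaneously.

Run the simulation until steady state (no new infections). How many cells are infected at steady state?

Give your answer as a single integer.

Step 0 (initial): 3 infected
Step 1: +8 new -> 11 infected
Step 2: +10 new -> 21 infected
Step 3: +8 new -> 29 infected
Step 4: +4 new -> 33 infected
Step 5: +2 new -> 35 infected
Step 6: +1 new -> 36 infected
Step 7: +0 new -> 36 infected

Answer: 36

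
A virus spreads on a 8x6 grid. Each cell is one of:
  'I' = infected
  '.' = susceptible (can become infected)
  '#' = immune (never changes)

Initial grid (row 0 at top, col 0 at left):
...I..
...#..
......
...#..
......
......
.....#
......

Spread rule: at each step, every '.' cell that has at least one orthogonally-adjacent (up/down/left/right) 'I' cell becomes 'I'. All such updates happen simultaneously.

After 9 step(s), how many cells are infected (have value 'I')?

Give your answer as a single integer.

Answer: 44

Derivation:
Step 0 (initial): 1 infected
Step 1: +2 new -> 3 infected
Step 2: +4 new -> 7 infected
Step 3: +5 new -> 12 infected
Step 4: +6 new -> 18 infected
Step 5: +5 new -> 23 infected
Step 6: +6 new -> 29 infected
Step 7: +6 new -> 35 infected
Step 8: +5 new -> 40 infected
Step 9: +4 new -> 44 infected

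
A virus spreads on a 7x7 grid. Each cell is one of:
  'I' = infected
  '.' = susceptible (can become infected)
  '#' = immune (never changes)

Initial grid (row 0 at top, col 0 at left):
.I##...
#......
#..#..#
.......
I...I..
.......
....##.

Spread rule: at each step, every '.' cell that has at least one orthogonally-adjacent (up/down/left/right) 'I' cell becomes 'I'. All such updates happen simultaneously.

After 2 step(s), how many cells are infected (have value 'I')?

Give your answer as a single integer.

Answer: 24

Derivation:
Step 0 (initial): 3 infected
Step 1: +9 new -> 12 infected
Step 2: +12 new -> 24 infected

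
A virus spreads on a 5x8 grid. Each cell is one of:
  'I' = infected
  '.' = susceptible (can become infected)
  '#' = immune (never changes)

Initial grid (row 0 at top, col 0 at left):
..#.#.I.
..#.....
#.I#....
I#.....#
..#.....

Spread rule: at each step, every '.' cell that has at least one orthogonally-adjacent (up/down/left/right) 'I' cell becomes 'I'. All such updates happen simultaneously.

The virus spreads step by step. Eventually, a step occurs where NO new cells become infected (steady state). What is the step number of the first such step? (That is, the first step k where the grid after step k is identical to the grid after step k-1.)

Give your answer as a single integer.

Step 0 (initial): 3 infected
Step 1: +6 new -> 9 infected
Step 2: +6 new -> 15 infected
Step 3: +8 new -> 23 infected
Step 4: +6 new -> 29 infected
Step 5: +3 new -> 32 infected
Step 6: +0 new -> 32 infected

Answer: 6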